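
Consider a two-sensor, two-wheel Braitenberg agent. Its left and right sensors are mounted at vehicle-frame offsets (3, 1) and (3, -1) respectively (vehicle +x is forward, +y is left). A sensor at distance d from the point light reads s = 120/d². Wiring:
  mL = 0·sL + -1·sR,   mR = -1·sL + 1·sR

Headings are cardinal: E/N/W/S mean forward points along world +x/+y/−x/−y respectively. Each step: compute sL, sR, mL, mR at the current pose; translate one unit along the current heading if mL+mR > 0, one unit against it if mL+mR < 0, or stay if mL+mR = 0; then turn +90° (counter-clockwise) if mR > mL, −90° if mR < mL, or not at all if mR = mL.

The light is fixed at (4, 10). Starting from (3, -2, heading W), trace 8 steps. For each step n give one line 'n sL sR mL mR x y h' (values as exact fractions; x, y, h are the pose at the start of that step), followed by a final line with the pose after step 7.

n=0: pose=(3,-2,W); sL=24/37, sR=120/137; mL=-120/137, mR=1152/5069; mL+mR=-24/37 → advance -1; mR−mL=5592/5069 → turn +1·90°
n=1: pose=(4,-2,S); sL=60/113, sR=60/113; mL=-60/113, mR=0; mL+mR=-60/113 → advance -1; mR−mL=60/113 → turn +1·90°
n=2: pose=(4,-1,E); sL=120/109, sR=40/51; mL=-40/51, mR=-1760/5559; mL+mR=-120/109 → advance -1; mR−mL=2600/5559 → turn +1·90°
n=3: pose=(3,-1,N); sL=30/17, sR=15/8; mL=-15/8, mR=15/136; mL+mR=-30/17 → advance -1; mR−mL=135/68 → turn +1·90°
n=4: pose=(3,-2,W); sL=24/37, sR=120/137; mL=-120/137, mR=1152/5069; mL+mR=-24/37 → advance -1; mR−mL=5592/5069 → turn +1·90°
n=5: pose=(4,-2,S); sL=60/113, sR=60/113; mL=-60/113, mR=0; mL+mR=-60/113 → advance -1; mR−mL=60/113 → turn +1·90°
n=6: pose=(4,-1,E); sL=120/109, sR=40/51; mL=-40/51, mR=-1760/5559; mL+mR=-120/109 → advance -1; mR−mL=2600/5559 → turn +1·90°
n=7: pose=(3,-1,N); sL=30/17, sR=15/8; mL=-15/8, mR=15/136; mL+mR=-30/17 → advance -1; mR−mL=135/68 → turn +1·90°

0 24/37 120/137 -120/137 1152/5069 3 -2 W
1 60/113 60/113 -60/113 0 4 -2 S
2 120/109 40/51 -40/51 -1760/5559 4 -1 E
3 30/17 15/8 -15/8 15/136 3 -1 N
4 24/37 120/137 -120/137 1152/5069 3 -2 W
5 60/113 60/113 -60/113 0 4 -2 S
6 120/109 40/51 -40/51 -1760/5559 4 -1 E
7 30/17 15/8 -15/8 15/136 3 -1 N
final 3 -2 W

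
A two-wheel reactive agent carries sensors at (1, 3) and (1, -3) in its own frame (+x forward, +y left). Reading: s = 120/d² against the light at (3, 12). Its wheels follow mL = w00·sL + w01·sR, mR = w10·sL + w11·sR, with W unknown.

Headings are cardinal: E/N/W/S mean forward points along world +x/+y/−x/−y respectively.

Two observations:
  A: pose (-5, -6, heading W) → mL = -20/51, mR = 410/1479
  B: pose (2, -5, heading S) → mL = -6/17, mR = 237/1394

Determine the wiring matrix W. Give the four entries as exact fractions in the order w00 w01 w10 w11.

obs A: pose=(-5,-6,W) → sL=20/87, sR=20/51, mL=-20/51, mR=410/1479
obs B: pose=(2,-5,S) → sL=15/41, sR=6/17, mL=-6/17, mR=237/1394
sensor matrix S = [[20/87, 20/51], [15/41, 6/17]]; det S = -1260/20213
solve [mL_A; mL_B] = S·[w00; w01] and [mR_A; mR_B] = S·[w10; w11]:
  w00 = 0, w01 = -1, w10 = -1/2, w11 = 1

0 -1 -1/2 1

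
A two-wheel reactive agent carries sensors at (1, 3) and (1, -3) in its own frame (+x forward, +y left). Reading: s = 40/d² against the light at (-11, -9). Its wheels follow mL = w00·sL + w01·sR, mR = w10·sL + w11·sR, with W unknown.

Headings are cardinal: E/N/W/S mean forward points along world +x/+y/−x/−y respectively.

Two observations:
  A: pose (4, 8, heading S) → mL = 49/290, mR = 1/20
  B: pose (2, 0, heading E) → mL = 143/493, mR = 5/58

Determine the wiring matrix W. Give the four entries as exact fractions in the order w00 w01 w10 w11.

obs A: pose=(4,8,S) → sL=2/29, sR=1/10, mL=49/290, mR=1/20
obs B: pose=(2,0,E) → sL=2/17, sR=5/29, mL=143/493, mR=5/58
sensor matrix S = [[2/29, 1/10], [2/17, 5/29]]; det S = 9/71485
solve [mL_A; mL_B] = S·[w00; w01] and [mR_A; mR_B] = S·[w10; w11]:
  w00 = 1, w01 = 1, w10 = 0, w11 = 1/2

1 1 0 1/2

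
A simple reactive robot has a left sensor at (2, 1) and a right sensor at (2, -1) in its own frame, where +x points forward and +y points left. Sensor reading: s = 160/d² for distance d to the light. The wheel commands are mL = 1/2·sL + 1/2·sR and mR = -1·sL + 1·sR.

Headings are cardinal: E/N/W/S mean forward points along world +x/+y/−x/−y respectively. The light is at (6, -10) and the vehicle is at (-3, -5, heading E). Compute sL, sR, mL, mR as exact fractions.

32/17 32/13 480/221 128/221

left sensor world pos  = (-1, -4); dL² = 85
right sensor world pos = (-1, -6); dR² = 65
sL = 160/85 = 32/17
sR = 160/65 = 32/13
mL = 1/2·sL + 1/2·sR = 480/221
mR = -1·sL + 1·sR = 128/221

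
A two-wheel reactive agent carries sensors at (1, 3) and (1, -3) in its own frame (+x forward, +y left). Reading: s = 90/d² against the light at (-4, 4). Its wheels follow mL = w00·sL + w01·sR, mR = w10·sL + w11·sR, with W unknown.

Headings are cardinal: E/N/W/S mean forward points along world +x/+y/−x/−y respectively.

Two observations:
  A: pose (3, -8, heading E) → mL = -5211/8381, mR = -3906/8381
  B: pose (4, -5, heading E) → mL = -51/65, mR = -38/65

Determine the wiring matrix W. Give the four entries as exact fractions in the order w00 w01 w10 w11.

-1/2 -1 -1/2 -1/2

obs A: pose=(3,-8,E) → sL=18/29, sR=90/289, mL=-5211/8381, mR=-3906/8381
obs B: pose=(4,-5,E) → sL=10/13, sR=2/5, mL=-51/65, mR=-38/65
sensor matrix S = [[18/29, 90/289], [10/13, 2/5]]; det S = 4752/544765
solve [mL_A; mL_B] = S·[w00; w01] and [mR_A; mR_B] = S·[w10; w11]:
  w00 = -1/2, w01 = -1, w10 = -1/2, w11 = -1/2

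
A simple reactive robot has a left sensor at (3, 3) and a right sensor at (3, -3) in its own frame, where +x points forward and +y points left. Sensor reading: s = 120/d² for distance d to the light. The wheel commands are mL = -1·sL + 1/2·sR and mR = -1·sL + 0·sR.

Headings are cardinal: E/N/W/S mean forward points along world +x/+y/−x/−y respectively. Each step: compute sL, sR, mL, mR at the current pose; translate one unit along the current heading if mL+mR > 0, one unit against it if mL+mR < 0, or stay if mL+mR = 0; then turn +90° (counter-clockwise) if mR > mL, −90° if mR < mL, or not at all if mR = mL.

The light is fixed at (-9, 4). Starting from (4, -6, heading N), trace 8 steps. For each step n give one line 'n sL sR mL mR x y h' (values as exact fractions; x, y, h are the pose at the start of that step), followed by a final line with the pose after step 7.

n=0: pose=(4,-6,N); sL=120/149, sR=24/61; mL=-5532/9089, mR=-120/149; mL+mR=-12852/9089 → advance -1; mR−mL=-12/61 → turn -1·90°
n=1: pose=(4,-7,E); sL=3/8, sR=30/113; mL=-219/904, mR=-3/8; mL+mR=-279/452 → advance -1; mR−mL=-15/113 → turn -1·90°
n=2: pose=(3,-7,S); sL=120/421, sR=120/277; mL=-7980/116617, mR=-120/421; mL+mR=-41220/116617 → advance -1; mR−mL=-60/277 → turn -1·90°
n=3: pose=(3,-6,W); sL=12/25, sR=12/13; mL=-6/325, mR=-12/25; mL+mR=-162/325 → advance -1; mR−mL=-6/13 → turn -1·90°
n=4: pose=(4,-6,N); sL=120/149, sR=24/61; mL=-5532/9089, mR=-120/149; mL+mR=-12852/9089 → advance -1; mR−mL=-12/61 → turn -1·90°
n=5: pose=(4,-7,E); sL=3/8, sR=30/113; mL=-219/904, mR=-3/8; mL+mR=-279/452 → advance -1; mR−mL=-15/113 → turn -1·90°
n=6: pose=(3,-7,S); sL=120/421, sR=120/277; mL=-7980/116617, mR=-120/421; mL+mR=-41220/116617 → advance -1; mR−mL=-60/277 → turn -1·90°
n=7: pose=(3,-6,W); sL=12/25, sR=12/13; mL=-6/325, mR=-12/25; mL+mR=-162/325 → advance -1; mR−mL=-6/13 → turn -1·90°

0 120/149 24/61 -5532/9089 -120/149 4 -6 N
1 3/8 30/113 -219/904 -3/8 4 -7 E
2 120/421 120/277 -7980/116617 -120/421 3 -7 S
3 12/25 12/13 -6/325 -12/25 3 -6 W
4 120/149 24/61 -5532/9089 -120/149 4 -6 N
5 3/8 30/113 -219/904 -3/8 4 -7 E
6 120/421 120/277 -7980/116617 -120/421 3 -7 S
7 12/25 12/13 -6/325 -12/25 3 -6 W
final 4 -6 N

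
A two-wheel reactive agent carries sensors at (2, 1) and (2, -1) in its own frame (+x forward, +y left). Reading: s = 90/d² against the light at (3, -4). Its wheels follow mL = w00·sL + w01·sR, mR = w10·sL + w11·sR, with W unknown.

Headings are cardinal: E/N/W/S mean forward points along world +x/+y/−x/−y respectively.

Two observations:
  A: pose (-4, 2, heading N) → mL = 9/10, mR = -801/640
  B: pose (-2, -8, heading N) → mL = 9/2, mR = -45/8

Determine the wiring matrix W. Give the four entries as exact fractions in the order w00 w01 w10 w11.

obs A: pose=(-4,2,N) → sL=45/64, sR=9/10, mL=9/10, mR=-801/640
obs B: pose=(-2,-8,N) → sL=9/4, sR=9/2, mL=9/2, mR=-45/8
sensor matrix S = [[45/64, 9/10], [9/4, 9/2]]; det S = 729/640
solve [mL_A; mL_B] = S·[w00; w01] and [mR_A; mR_B] = S·[w10; w11]:
  w00 = 0, w01 = 1, w10 = -1/2, w11 = -1

0 1 -1/2 -1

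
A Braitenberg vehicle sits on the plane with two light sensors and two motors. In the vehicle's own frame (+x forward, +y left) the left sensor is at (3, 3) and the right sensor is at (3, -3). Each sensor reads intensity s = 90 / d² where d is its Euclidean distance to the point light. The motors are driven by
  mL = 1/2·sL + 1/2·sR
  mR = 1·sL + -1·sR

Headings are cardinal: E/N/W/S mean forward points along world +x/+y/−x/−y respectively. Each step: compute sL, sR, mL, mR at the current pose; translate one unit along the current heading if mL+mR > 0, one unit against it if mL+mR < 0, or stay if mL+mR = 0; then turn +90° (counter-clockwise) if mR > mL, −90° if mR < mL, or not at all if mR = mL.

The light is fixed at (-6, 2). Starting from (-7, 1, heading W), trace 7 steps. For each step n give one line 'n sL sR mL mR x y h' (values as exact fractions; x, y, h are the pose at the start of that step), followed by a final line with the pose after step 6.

0 45/16 9/2 117/32 -27/16 -7 1 W
1 90/29 18 306/29 -432/29 -8 1 N
2 45 45/13 315/13 540/13 -8 0 E
3 90/17 18 198/17 -216/17 -7 0 N
4 45/2 9/4 99/8 81/4 -7 -1 E
5 10 10 10 0 -6 -1 N
6 9 45/17 99/17 108/17 -6 0 E
final -5 0 N

n=0: pose=(-7,1,W); sL=45/16, sR=9/2; mL=117/32, mR=-27/16; mL+mR=63/32 → advance +1; mR−mL=-171/32 → turn -1·90°
n=1: pose=(-8,1,N); sL=90/29, sR=18; mL=306/29, mR=-432/29; mL+mR=-126/29 → advance -1; mR−mL=-738/29 → turn -1·90°
n=2: pose=(-8,0,E); sL=45, sR=45/13; mL=315/13, mR=540/13; mL+mR=855/13 → advance +1; mR−mL=225/13 → turn +1·90°
n=3: pose=(-7,0,N); sL=90/17, sR=18; mL=198/17, mR=-216/17; mL+mR=-18/17 → advance -1; mR−mL=-414/17 → turn -1·90°
n=4: pose=(-7,-1,E); sL=45/2, sR=9/4; mL=99/8, mR=81/4; mL+mR=261/8 → advance +1; mR−mL=63/8 → turn +1·90°
n=5: pose=(-6,-1,N); sL=10, sR=10; mL=10, mR=0; mL+mR=10 → advance +1; mR−mL=-10 → turn -1·90°
n=6: pose=(-6,0,E); sL=9, sR=45/17; mL=99/17, mR=108/17; mL+mR=207/17 → advance +1; mR−mL=9/17 → turn +1·90°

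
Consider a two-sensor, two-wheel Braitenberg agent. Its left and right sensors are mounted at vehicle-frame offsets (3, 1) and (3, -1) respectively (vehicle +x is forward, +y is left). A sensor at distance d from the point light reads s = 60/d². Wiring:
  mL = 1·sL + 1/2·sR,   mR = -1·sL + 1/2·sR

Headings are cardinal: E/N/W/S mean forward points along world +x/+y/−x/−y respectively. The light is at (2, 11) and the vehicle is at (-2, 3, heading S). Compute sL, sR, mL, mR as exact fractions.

left sensor world pos  = (-1, 0); dL² = 130
right sensor world pos = (-3, 0); dR² = 146
sL = 60/130 = 6/13
sR = 60/146 = 30/73
mL = 1·sL + 1/2·sR = 633/949
mR = -1·sL + 1/2·sR = -243/949

6/13 30/73 633/949 -243/949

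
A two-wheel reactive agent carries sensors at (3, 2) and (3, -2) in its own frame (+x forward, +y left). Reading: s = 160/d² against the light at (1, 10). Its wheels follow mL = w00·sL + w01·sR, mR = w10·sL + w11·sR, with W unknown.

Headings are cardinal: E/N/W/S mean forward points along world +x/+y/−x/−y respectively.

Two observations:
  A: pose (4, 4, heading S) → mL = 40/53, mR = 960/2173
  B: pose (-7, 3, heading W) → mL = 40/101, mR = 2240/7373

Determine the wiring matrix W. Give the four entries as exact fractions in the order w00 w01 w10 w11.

1/2 0 -1 1

obs A: pose=(4,4,S) → sL=80/53, sR=80/41, mL=40/53, mR=960/2173
obs B: pose=(-7,3,W) → sL=80/101, sR=80/73, mL=40/101, mR=2240/7373
sensor matrix S = [[80/53, 80/41], [80/101, 80/73]]; det S = 1740800/16021529
solve [mL_A; mL_B] = S·[w00; w01] and [mR_A; mR_B] = S·[w10; w11]:
  w00 = 1/2, w01 = 0, w10 = -1, w11 = 1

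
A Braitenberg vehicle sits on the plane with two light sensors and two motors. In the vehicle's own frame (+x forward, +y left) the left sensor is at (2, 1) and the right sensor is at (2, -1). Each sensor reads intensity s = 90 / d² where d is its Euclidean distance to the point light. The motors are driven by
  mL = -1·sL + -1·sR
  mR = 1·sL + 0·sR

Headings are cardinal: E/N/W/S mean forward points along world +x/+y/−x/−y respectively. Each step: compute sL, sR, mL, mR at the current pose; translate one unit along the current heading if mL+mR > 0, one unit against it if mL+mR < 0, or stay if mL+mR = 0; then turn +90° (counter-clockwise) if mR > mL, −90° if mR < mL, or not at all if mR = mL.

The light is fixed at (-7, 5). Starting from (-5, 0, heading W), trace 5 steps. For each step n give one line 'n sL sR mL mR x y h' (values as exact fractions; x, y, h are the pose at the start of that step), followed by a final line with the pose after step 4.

n=0: pose=(-5,0,W); sL=5/2, sR=45/8; mL=-65/8, mR=5/2; mL+mR=-45/8 → advance -1; mR−mL=85/8 → turn +1·90°
n=1: pose=(-4,0,S); sL=18/13, sR=90/53; mL=-2124/689, mR=18/13; mL+mR=-90/53 → advance -1; mR−mL=3078/689 → turn +1·90°
n=2: pose=(-4,1,E); sL=45/17, sR=9/5; mL=-378/85, mR=45/17; mL+mR=-9/5 → advance -1; mR−mL=603/85 → turn +1·90°
n=3: pose=(-5,1,N); sL=18, sR=90/13; mL=-324/13, mR=18; mL+mR=-90/13 → advance -1; mR−mL=558/13 → turn +1·90°
n=4: pose=(-5,0,W); sL=5/2, sR=45/8; mL=-65/8, mR=5/2; mL+mR=-45/8 → advance -1; mR−mL=85/8 → turn +1·90°

0 5/2 45/8 -65/8 5/2 -5 0 W
1 18/13 90/53 -2124/689 18/13 -4 0 S
2 45/17 9/5 -378/85 45/17 -4 1 E
3 18 90/13 -324/13 18 -5 1 N
4 5/2 45/8 -65/8 5/2 -5 0 W
final -4 0 S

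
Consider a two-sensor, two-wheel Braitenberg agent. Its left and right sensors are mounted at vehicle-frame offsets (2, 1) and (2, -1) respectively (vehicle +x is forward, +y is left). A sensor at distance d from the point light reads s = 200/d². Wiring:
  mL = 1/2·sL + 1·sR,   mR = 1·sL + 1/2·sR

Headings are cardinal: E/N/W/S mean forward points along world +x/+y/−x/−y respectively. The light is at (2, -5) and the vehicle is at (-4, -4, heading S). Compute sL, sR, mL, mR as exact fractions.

left sensor world pos  = (-3, -6); dL² = 26
right sensor world pos = (-5, -6); dR² = 50
sL = 200/26 = 100/13
sR = 200/50 = 4
mL = 1/2·sL + 1·sR = 102/13
mR = 1·sL + 1/2·sR = 126/13

100/13 4 102/13 126/13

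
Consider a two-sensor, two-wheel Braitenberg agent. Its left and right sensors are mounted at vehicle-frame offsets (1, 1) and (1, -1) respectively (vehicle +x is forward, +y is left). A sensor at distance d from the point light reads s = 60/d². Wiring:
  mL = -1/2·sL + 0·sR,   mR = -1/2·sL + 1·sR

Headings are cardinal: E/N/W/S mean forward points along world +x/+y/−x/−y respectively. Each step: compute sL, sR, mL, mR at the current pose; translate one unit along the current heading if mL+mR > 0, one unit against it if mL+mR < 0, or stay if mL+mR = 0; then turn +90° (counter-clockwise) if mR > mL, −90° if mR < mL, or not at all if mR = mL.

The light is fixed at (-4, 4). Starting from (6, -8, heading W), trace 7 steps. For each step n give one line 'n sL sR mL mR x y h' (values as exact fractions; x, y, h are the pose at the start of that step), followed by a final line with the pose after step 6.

0 6/25 30/101 -3/25 447/2525 6 -8 W
1 60/269 60/233 -30/269 9150/62677 5 -8 S
2 15/61 15/74 -15/122 180/2257 5 -9 E
3 60/193 4/15 -30/193 322/2895 4 -9 N
4 30/137 30/109 -15/137 2475/14933 4 -10 W
5 60/289 20/87 -30/289 3170/25143 3 -10 S
6 3/13 3/16 -3/26 15/208 3 -11 E
final 2 -11 N

n=0: pose=(6,-8,W); sL=6/25, sR=30/101; mL=-3/25, mR=447/2525; mL+mR=144/2525 → advance +1; mR−mL=30/101 → turn +1·90°
n=1: pose=(5,-8,S); sL=60/269, sR=60/233; mL=-30/269, mR=9150/62677; mL+mR=2160/62677 → advance +1; mR−mL=60/233 → turn +1·90°
n=2: pose=(5,-9,E); sL=15/61, sR=15/74; mL=-15/122, mR=180/2257; mL+mR=-195/4514 → advance -1; mR−mL=15/74 → turn +1·90°
n=3: pose=(4,-9,N); sL=60/193, sR=4/15; mL=-30/193, mR=322/2895; mL+mR=-128/2895 → advance -1; mR−mL=4/15 → turn +1·90°
n=4: pose=(4,-10,W); sL=30/137, sR=30/109; mL=-15/137, mR=2475/14933; mL+mR=840/14933 → advance +1; mR−mL=30/109 → turn +1·90°
n=5: pose=(3,-10,S); sL=60/289, sR=20/87; mL=-30/289, mR=3170/25143; mL+mR=560/25143 → advance +1; mR−mL=20/87 → turn +1·90°
n=6: pose=(3,-11,E); sL=3/13, sR=3/16; mL=-3/26, mR=15/208; mL+mR=-9/208 → advance -1; mR−mL=3/16 → turn +1·90°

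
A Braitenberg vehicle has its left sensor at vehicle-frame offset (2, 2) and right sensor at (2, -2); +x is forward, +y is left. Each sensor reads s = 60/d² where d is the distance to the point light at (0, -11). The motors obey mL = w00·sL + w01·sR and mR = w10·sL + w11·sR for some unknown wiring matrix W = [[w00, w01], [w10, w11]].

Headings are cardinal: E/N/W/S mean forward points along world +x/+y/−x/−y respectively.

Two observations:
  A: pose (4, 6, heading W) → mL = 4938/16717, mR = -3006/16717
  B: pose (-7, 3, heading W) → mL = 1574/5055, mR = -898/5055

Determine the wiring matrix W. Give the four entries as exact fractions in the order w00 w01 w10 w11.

1/2 1 -1 1/2

obs A: pose=(4,6,W) → sL=60/229, sR=12/73, mL=4938/16717, mR=-3006/16717
obs B: pose=(-7,3,W) → sL=4/15, sR=60/337, mL=1574/5055, mR=-898/5055
sensor matrix S = [[60/229, 12/73], [4/15, 60/337]]; det S = 79232/28168145
solve [mL_A; mL_B] = S·[w00; w01] and [mR_A; mR_B] = S·[w10; w11]:
  w00 = 1/2, w01 = 1, w10 = -1, w11 = 1/2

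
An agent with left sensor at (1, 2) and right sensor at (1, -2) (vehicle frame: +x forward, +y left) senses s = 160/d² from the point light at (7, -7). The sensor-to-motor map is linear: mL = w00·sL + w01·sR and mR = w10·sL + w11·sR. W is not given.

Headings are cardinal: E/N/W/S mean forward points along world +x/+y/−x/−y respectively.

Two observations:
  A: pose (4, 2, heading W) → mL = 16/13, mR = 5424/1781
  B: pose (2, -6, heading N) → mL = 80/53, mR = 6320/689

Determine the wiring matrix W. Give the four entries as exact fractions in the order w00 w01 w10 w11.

obs A: pose=(4,2,W) → sL=32/13, sR=160/137, mL=16/13, mR=5424/1781
obs B: pose=(2,-6,N) → sL=160/53, sR=160/13, mL=80/53, mR=6320/689
sensor matrix S = [[32/13, 160/137], [160/53, 160/13]]; det S = 32849920/1227109
solve [mL_A; mL_B] = S·[w00; w01] and [mR_A; mR_B] = S·[w10; w11]:
  w00 = 1/2, w01 = 0, w10 = 1, w11 = 1/2

1/2 0 1 1/2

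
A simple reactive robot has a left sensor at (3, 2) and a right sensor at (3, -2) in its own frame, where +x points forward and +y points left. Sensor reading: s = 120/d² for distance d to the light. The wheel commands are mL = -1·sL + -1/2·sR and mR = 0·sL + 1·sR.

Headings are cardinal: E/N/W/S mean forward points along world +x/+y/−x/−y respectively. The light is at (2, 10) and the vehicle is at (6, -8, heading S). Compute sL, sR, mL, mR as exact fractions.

left sensor world pos  = (8, -11); dL² = 477
right sensor world pos = (4, -11); dR² = 445
sL = 120/477 = 40/159
sR = 120/445 = 24/89
mL = -1·sL + -1/2·sR = -5468/14151
mR = 0·sL + 1·sR = 24/89

40/159 24/89 -5468/14151 24/89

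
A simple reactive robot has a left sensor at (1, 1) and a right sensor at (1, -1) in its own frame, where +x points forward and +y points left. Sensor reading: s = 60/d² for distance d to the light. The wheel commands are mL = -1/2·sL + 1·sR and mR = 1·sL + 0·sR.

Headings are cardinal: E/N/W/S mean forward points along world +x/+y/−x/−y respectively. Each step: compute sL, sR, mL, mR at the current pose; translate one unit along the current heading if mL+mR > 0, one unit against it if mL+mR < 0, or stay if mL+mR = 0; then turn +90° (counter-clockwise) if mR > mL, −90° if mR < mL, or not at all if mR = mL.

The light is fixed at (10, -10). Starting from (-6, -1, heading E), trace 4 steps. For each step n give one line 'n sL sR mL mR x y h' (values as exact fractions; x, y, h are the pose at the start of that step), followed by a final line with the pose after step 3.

0 12/65 60/289 2166/18785 12/65 -6 -1 E
1 15/89 15/74 390/3293 15/89 -5 -1 N
2 60/337 60/377 8910/127049 60/337 -5 0 W
3 10/51 6/37 121/1887 10/51 -6 0 S
final -6 -1 E

n=0: pose=(-6,-1,E); sL=12/65, sR=60/289; mL=2166/18785, mR=12/65; mL+mR=5634/18785 → advance +1; mR−mL=1302/18785 → turn +1·90°
n=1: pose=(-5,-1,N); sL=15/89, sR=15/74; mL=390/3293, mR=15/89; mL+mR=945/3293 → advance +1; mR−mL=165/3293 → turn +1·90°
n=2: pose=(-5,0,W); sL=60/337, sR=60/377; mL=8910/127049, mR=60/337; mL+mR=31530/127049 → advance +1; mR−mL=13710/127049 → turn +1·90°
n=3: pose=(-6,0,S); sL=10/51, sR=6/37; mL=121/1887, mR=10/51; mL+mR=491/1887 → advance +1; mR−mL=83/629 → turn +1·90°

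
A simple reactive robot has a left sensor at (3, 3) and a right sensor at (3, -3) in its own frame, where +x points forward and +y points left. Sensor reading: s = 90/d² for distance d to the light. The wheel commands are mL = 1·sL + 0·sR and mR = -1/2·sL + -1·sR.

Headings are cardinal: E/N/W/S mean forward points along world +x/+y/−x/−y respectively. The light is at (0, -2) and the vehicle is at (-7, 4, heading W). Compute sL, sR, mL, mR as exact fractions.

left sensor world pos  = (-10, 1); dL² = 109
right sensor world pos = (-10, 7); dR² = 181
sL = 90/109 = 90/109
sR = 90/181 = 90/181
mL = 1·sL + 0·sR = 90/109
mR = -1/2·sL + -1·sR = -17955/19729

90/109 90/181 90/109 -17955/19729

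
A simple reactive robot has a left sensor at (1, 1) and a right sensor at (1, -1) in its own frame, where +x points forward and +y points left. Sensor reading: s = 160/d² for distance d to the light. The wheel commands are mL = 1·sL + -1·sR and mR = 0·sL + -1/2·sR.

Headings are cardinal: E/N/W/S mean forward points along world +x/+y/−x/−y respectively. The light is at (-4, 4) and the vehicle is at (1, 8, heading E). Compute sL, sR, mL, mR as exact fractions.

left sensor world pos  = (2, 9); dL² = 61
right sensor world pos = (2, 7); dR² = 45
sL = 160/61 = 160/61
sR = 160/45 = 32/9
mL = 1·sL + -1·sR = -512/549
mR = 0·sL + -1/2·sR = -16/9

160/61 32/9 -512/549 -16/9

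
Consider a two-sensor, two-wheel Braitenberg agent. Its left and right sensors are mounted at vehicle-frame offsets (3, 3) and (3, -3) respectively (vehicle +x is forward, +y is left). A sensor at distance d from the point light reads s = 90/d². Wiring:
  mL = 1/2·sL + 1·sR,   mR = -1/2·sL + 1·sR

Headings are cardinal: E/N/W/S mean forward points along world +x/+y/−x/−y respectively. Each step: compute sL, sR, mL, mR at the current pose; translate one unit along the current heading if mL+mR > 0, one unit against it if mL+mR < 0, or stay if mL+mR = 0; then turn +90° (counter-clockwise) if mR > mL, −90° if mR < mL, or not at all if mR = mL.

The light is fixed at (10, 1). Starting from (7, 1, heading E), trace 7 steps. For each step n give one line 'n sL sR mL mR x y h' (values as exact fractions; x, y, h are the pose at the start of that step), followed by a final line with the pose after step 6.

n=0: pose=(7,1,E); sL=10, sR=10; mL=15, mR=5; mL+mR=20 → advance +1; mR−mL=-10 → turn -1·90°
n=1: pose=(8,1,S); sL=9, sR=45/17; mL=243/34, mR=-63/34; mL+mR=90/17 → advance +1; mR−mL=-9 → turn -1·90°
n=2: pose=(8,0,W); sL=90/41, sR=90/29; mL=4995/1189, mR=2385/1189; mL+mR=180/29 → advance +1; mR−mL=-90/41 → turn -1·90°
n=3: pose=(7,0,N); sL=9/4, sR=45/2; mL=189/8, mR=171/8; mL+mR=45 → advance +1; mR−mL=-9/4 → turn -1·90°
n=4: pose=(7,1,E); sL=10, sR=10; mL=15, mR=5; mL+mR=20 → advance +1; mR−mL=-10 → turn -1·90°
n=5: pose=(8,1,S); sL=9, sR=45/17; mL=243/34, mR=-63/34; mL+mR=90/17 → advance +1; mR−mL=-9 → turn -1·90°
n=6: pose=(8,0,W); sL=90/41, sR=90/29; mL=4995/1189, mR=2385/1189; mL+mR=180/29 → advance +1; mR−mL=-90/41 → turn -1·90°

0 10 10 15 5 7 1 E
1 9 45/17 243/34 -63/34 8 1 S
2 90/41 90/29 4995/1189 2385/1189 8 0 W
3 9/4 45/2 189/8 171/8 7 0 N
4 10 10 15 5 7 1 E
5 9 45/17 243/34 -63/34 8 1 S
6 90/41 90/29 4995/1189 2385/1189 8 0 W
final 7 0 N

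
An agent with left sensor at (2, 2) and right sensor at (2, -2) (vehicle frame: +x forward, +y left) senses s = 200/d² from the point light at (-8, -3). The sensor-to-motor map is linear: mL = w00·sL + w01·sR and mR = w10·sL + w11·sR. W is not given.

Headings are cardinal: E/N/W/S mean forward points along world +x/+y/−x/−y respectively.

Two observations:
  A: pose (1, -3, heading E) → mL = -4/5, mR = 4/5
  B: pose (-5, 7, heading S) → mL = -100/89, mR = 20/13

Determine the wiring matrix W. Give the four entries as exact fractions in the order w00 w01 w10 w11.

-1/2 0 0 1/2

obs A: pose=(1,-3,E) → sL=8/5, sR=8/5, mL=-4/5, mR=4/5
obs B: pose=(-5,7,S) → sL=200/89, sR=40/13, mL=-100/89, mR=20/13
sensor matrix S = [[8/5, 8/5], [200/89, 40/13]]; det S = 1536/1157
solve [mL_A; mL_B] = S·[w00; w01] and [mR_A; mR_B] = S·[w10; w11]:
  w00 = -1/2, w01 = 0, w10 = 0, w11 = 1/2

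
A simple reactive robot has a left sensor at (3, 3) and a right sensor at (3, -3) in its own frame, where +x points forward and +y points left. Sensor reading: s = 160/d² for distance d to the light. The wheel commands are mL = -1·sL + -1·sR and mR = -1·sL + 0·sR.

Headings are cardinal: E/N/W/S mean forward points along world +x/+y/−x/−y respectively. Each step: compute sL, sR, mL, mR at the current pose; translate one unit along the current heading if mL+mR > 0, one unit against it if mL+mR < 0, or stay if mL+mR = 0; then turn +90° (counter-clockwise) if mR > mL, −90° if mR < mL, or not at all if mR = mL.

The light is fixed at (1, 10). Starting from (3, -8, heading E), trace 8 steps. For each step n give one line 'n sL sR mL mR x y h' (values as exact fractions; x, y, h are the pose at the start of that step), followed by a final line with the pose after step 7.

0 16/25 80/233 -5728/5825 -16/25 3 -8 E
1 160/229 160/241 -75200/55189 -160/229 2 -8 N
2 20/61 8/13 -748/793 -20/61 2 -9 W
3 160/509 32/97 -31808/49373 -160/509 3 -9 S
4 16/25 80/233 -5728/5825 -16/25 3 -8 E
5 160/229 160/241 -75200/55189 -160/229 2 -8 N
6 20/61 8/13 -748/793 -20/61 2 -9 W
7 160/509 32/97 -31808/49373 -160/509 3 -9 S
final 3 -8 E

n=0: pose=(3,-8,E); sL=16/25, sR=80/233; mL=-5728/5825, mR=-16/25; mL+mR=-9456/5825 → advance -1; mR−mL=80/233 → turn +1·90°
n=1: pose=(2,-8,N); sL=160/229, sR=160/241; mL=-75200/55189, mR=-160/229; mL+mR=-113760/55189 → advance -1; mR−mL=160/241 → turn +1·90°
n=2: pose=(2,-9,W); sL=20/61, sR=8/13; mL=-748/793, mR=-20/61; mL+mR=-1008/793 → advance -1; mR−mL=8/13 → turn +1·90°
n=3: pose=(3,-9,S); sL=160/509, sR=32/97; mL=-31808/49373, mR=-160/509; mL+mR=-47328/49373 → advance -1; mR−mL=32/97 → turn +1·90°
n=4: pose=(3,-8,E); sL=16/25, sR=80/233; mL=-5728/5825, mR=-16/25; mL+mR=-9456/5825 → advance -1; mR−mL=80/233 → turn +1·90°
n=5: pose=(2,-8,N); sL=160/229, sR=160/241; mL=-75200/55189, mR=-160/229; mL+mR=-113760/55189 → advance -1; mR−mL=160/241 → turn +1·90°
n=6: pose=(2,-9,W); sL=20/61, sR=8/13; mL=-748/793, mR=-20/61; mL+mR=-1008/793 → advance -1; mR−mL=8/13 → turn +1·90°
n=7: pose=(3,-9,S); sL=160/509, sR=32/97; mL=-31808/49373, mR=-160/509; mL+mR=-47328/49373 → advance -1; mR−mL=32/97 → turn +1·90°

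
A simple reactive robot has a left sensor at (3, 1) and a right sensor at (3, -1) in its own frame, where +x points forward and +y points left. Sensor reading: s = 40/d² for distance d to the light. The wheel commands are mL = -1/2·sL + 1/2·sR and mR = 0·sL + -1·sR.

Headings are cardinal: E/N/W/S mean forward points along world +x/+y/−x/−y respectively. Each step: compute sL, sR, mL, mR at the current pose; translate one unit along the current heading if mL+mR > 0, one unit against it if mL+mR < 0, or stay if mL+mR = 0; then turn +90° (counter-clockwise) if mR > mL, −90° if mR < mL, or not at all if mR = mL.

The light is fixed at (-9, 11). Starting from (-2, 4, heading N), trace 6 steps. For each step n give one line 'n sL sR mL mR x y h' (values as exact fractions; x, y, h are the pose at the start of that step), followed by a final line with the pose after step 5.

0 10/13 1/2 -7/52 -1/2 -2 4 N
1 40/149 40/181 -640/26969 -40/181 -2 3 E
2 4/17 20/73 24/1241 -20/73 -3 3 S
3 40/73 8/9 112/657 -8/9 -3 4 W
4 10/13 1/2 -7/52 -1/2 -2 4 N
5 40/149 40/181 -640/26969 -40/181 -2 3 E
final -3 3 S

n=0: pose=(-2,4,N); sL=10/13, sR=1/2; mL=-7/52, mR=-1/2; mL+mR=-33/52 → advance -1; mR−mL=-19/52 → turn -1·90°
n=1: pose=(-2,3,E); sL=40/149, sR=40/181; mL=-640/26969, mR=-40/181; mL+mR=-6600/26969 → advance -1; mR−mL=-5320/26969 → turn -1·90°
n=2: pose=(-3,3,S); sL=4/17, sR=20/73; mL=24/1241, mR=-20/73; mL+mR=-316/1241 → advance -1; mR−mL=-364/1241 → turn -1·90°
n=3: pose=(-3,4,W); sL=40/73, sR=8/9; mL=112/657, mR=-8/9; mL+mR=-472/657 → advance -1; mR−mL=-232/219 → turn -1·90°
n=4: pose=(-2,4,N); sL=10/13, sR=1/2; mL=-7/52, mR=-1/2; mL+mR=-33/52 → advance -1; mR−mL=-19/52 → turn -1·90°
n=5: pose=(-2,3,E); sL=40/149, sR=40/181; mL=-640/26969, mR=-40/181; mL+mR=-6600/26969 → advance -1; mR−mL=-5320/26969 → turn -1·90°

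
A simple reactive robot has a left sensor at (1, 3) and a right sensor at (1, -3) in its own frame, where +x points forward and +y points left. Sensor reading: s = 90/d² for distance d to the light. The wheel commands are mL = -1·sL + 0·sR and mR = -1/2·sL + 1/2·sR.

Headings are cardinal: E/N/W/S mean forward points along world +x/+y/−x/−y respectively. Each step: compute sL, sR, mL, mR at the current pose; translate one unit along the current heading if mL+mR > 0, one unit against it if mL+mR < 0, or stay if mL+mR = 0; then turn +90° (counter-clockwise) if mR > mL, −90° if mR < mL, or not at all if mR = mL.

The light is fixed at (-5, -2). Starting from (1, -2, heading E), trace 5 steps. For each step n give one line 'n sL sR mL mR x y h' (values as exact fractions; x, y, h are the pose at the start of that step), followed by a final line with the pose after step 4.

0 45/29 45/29 -45/29 0 1 -2 E
1 18 18/13 -18 -108/13 0 -2 N
2 45/16 9/2 -45/16 27/32 0 -3 W
3 18/17 90/13 -18/17 648/221 1 -3 S
4 9/5 45/37 -9/5 -54/185 1 -4 E
final 0 -4 N

n=0: pose=(1,-2,E); sL=45/29, sR=45/29; mL=-45/29, mR=0; mL+mR=-45/29 → advance -1; mR−mL=45/29 → turn +1·90°
n=1: pose=(0,-2,N); sL=18, sR=18/13; mL=-18, mR=-108/13; mL+mR=-342/13 → advance -1; mR−mL=126/13 → turn +1·90°
n=2: pose=(0,-3,W); sL=45/16, sR=9/2; mL=-45/16, mR=27/32; mL+mR=-63/32 → advance -1; mR−mL=117/32 → turn +1·90°
n=3: pose=(1,-3,S); sL=18/17, sR=90/13; mL=-18/17, mR=648/221; mL+mR=414/221 → advance +1; mR−mL=882/221 → turn +1·90°
n=4: pose=(1,-4,E); sL=9/5, sR=45/37; mL=-9/5, mR=-54/185; mL+mR=-387/185 → advance -1; mR−mL=279/185 → turn +1·90°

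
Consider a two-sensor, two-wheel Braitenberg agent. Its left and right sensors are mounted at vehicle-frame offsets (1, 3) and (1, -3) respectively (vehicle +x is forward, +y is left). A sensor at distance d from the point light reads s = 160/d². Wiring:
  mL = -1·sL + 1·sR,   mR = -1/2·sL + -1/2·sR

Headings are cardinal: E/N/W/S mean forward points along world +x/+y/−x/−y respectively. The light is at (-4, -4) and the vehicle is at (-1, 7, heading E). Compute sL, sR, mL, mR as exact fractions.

left sensor world pos  = (0, 10); dL² = 212
right sensor world pos = (0, 4); dR² = 80
sL = 160/212 = 40/53
sR = 160/80 = 2
mL = -1·sL + 1·sR = 66/53
mR = -1/2·sL + -1/2·sR = -73/53

40/53 2 66/53 -73/53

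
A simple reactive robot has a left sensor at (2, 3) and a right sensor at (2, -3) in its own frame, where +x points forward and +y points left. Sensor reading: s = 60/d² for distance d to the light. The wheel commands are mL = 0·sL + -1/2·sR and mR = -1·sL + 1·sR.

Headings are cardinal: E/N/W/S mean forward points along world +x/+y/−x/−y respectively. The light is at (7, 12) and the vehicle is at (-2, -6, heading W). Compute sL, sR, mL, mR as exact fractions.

30/281 30/173 -15/173 3240/48613

left sensor world pos  = (-4, -9); dL² = 562
right sensor world pos = (-4, -3); dR² = 346
sL = 60/562 = 30/281
sR = 60/346 = 30/173
mL = 0·sL + -1/2·sR = -15/173
mR = -1·sL + 1·sR = 3240/48613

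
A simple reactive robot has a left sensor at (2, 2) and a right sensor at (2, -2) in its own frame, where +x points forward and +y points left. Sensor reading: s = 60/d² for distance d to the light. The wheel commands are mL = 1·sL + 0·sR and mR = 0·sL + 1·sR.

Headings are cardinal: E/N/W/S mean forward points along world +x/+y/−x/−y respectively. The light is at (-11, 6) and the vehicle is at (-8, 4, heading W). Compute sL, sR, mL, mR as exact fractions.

60/17 60 60/17 60

left sensor world pos  = (-10, 2); dL² = 17
right sensor world pos = (-10, 6); dR² = 1
sL = 60/17 = 60/17
sR = 60/1 = 60
mL = 1·sL + 0·sR = 60/17
mR = 0·sL + 1·sR = 60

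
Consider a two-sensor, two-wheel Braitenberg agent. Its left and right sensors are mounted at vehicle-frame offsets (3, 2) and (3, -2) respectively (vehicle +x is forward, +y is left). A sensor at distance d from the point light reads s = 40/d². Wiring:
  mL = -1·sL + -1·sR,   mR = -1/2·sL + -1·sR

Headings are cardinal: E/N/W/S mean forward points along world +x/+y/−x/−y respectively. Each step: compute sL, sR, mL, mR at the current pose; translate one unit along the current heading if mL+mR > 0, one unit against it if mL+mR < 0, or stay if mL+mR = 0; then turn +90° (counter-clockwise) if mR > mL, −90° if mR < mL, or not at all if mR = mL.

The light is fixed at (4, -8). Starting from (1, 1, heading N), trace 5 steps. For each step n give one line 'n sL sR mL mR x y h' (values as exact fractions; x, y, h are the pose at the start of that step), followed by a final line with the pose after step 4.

0 40/169 8/29 -2512/4901 -1932/4901 1 1 N
1 5/9 5/17 -130/153 -175/306 1 0 W
2 8/5 40/41 -528/205 -364/205 2 0 S
3 20/61 4/5 -344/305 -294/305 2 1 E
4 40/169 8/29 -2512/4901 -1932/4901 1 1 N
final 1 0 W

n=0: pose=(1,1,N); sL=40/169, sR=8/29; mL=-2512/4901, mR=-1932/4901; mL+mR=-4444/4901 → advance -1; mR−mL=20/169 → turn +1·90°
n=1: pose=(1,0,W); sL=5/9, sR=5/17; mL=-130/153, mR=-175/306; mL+mR=-145/102 → advance -1; mR−mL=5/18 → turn +1·90°
n=2: pose=(2,0,S); sL=8/5, sR=40/41; mL=-528/205, mR=-364/205; mL+mR=-892/205 → advance -1; mR−mL=4/5 → turn +1·90°
n=3: pose=(2,1,E); sL=20/61, sR=4/5; mL=-344/305, mR=-294/305; mL+mR=-638/305 → advance -1; mR−mL=10/61 → turn +1·90°
n=4: pose=(1,1,N); sL=40/169, sR=8/29; mL=-2512/4901, mR=-1932/4901; mL+mR=-4444/4901 → advance -1; mR−mL=20/169 → turn +1·90°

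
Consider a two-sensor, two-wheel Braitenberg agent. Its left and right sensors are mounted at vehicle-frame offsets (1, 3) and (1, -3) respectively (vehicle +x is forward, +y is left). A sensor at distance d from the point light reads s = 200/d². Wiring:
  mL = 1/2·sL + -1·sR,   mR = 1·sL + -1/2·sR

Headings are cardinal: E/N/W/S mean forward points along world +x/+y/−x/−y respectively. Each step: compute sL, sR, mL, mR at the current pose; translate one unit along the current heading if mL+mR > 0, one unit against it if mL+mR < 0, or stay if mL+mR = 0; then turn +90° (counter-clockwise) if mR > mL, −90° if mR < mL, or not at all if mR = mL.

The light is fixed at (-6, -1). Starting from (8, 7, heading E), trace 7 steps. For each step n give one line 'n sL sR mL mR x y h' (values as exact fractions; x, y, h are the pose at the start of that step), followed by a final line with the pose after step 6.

0 100/173 4/5 -442/865 154/865 8 7 E
1 200/181 200/337 -2500/60997 49300/60997 7 7 N
2 10/9 25/36 -5/36 55/72 7 8 W
3 200/289 40/29 -8660/8381 20/8381 6 8 S
4 100/169 100/109 -11450/18421 2450/18421 6 9 E
5 40/37 200/317 -1060/11729 8980/11729 5 9 N
6 50/41 25/37 -100/1517 2675/3034 5 10 W
final 4 10 S

n=0: pose=(8,7,E); sL=100/173, sR=4/5; mL=-442/865, mR=154/865; mL+mR=-288/865 → advance -1; mR−mL=596/865 → turn +1·90°
n=1: pose=(7,7,N); sL=200/181, sR=200/337; mL=-2500/60997, mR=49300/60997; mL+mR=46800/60997 → advance +1; mR−mL=51800/60997 → turn +1·90°
n=2: pose=(7,8,W); sL=10/9, sR=25/36; mL=-5/36, mR=55/72; mL+mR=5/8 → advance +1; mR−mL=65/72 → turn +1·90°
n=3: pose=(6,8,S); sL=200/289, sR=40/29; mL=-8660/8381, mR=20/8381; mL+mR=-8640/8381 → advance -1; mR−mL=8680/8381 → turn +1·90°
n=4: pose=(6,9,E); sL=100/169, sR=100/109; mL=-11450/18421, mR=2450/18421; mL+mR=-9000/18421 → advance -1; mR−mL=13900/18421 → turn +1·90°
n=5: pose=(5,9,N); sL=40/37, sR=200/317; mL=-1060/11729, mR=8980/11729; mL+mR=7920/11729 → advance +1; mR−mL=10040/11729 → turn +1·90°
n=6: pose=(5,10,W); sL=50/41, sR=25/37; mL=-100/1517, mR=2675/3034; mL+mR=2475/3034 → advance +1; mR−mL=2875/3034 → turn +1·90°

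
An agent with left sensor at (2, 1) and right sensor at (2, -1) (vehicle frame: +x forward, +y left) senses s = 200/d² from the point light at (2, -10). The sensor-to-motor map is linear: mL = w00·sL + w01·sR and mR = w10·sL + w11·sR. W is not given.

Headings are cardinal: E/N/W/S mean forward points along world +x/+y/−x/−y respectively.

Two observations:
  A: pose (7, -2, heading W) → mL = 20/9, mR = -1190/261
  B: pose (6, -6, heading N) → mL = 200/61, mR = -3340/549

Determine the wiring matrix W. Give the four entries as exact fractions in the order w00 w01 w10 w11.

obs A: pose=(7,-2,W) → sL=100/29, sR=20/9, mL=20/9, mR=-1190/261
obs B: pose=(6,-6,N) → sL=40/9, sR=200/61, mL=200/61, mR=-3340/549
sensor matrix S = [[100/29, 20/9], [40/9, 200/61]]; det S = 204800/143289
solve [mL_A; mL_B] = S·[w00; w01] and [mR_A; mR_B] = S·[w10; w11]:
  w00 = 0, w01 = 1, w10 = -1, w11 = -1/2

0 1 -1 -1/2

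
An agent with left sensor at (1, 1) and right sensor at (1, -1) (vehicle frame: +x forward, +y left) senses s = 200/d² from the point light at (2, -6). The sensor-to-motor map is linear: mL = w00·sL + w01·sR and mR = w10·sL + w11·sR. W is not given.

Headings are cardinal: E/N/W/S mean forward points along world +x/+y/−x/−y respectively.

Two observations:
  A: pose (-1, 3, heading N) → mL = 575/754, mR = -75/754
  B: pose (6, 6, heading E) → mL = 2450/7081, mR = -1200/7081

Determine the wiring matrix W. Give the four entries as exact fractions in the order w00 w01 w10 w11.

obs A: pose=(-1,3,N) → sL=50/29, sR=25/13, mL=575/754, mR=-75/754
obs B: pose=(6,6,E) → sL=100/97, sR=100/73, mL=2450/7081, mR=-1200/7081
sensor matrix S = [[50/29, 25/13], [100/97, 100/73]]; det S = 1012500/2669537
solve [mL_A; mL_B] = S·[w00; w01] and [mR_A; mR_B] = S·[w10; w11]:
  w00 = 1, w01 = -1/2, w10 = 1/2, w11 = -1/2

1 -1/2 1/2 -1/2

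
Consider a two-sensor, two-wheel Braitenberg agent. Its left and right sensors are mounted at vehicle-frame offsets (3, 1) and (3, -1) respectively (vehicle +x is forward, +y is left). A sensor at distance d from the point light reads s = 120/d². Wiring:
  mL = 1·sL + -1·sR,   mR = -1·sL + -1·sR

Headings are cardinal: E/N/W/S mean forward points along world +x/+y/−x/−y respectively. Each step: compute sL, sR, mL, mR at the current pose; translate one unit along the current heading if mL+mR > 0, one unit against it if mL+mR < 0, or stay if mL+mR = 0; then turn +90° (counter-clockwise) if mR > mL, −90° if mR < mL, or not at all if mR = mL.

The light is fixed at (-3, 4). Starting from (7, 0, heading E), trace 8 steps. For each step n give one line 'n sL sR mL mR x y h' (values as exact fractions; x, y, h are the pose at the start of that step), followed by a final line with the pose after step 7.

n=0: pose=(7,0,E); sL=60/89, sR=60/97; mL=480/8633, mR=-11160/8633; mL+mR=-120/97 → advance -1; mR−mL=-120/89 → turn -1·90°
n=1: pose=(6,0,S); sL=120/149, sR=120/113; mL=-4320/16837, mR=-31440/16837; mL+mR=-240/113 → advance -1; mR−mL=-240/149 → turn -1·90°
n=2: pose=(6,1,W); sL=30/13, sR=3; mL=-9/13, mR=-69/13; mL+mR=-6 → advance -1; mR−mL=-60/13 → turn -1·90°
n=3: pose=(7,1,N); sL=40/27, sR=120/121; mL=1600/3267, mR=-8080/3267; mL+mR=-240/121 → advance -1; mR−mL=-80/27 → turn -1·90°
n=4: pose=(7,0,E); sL=60/89, sR=60/97; mL=480/8633, mR=-11160/8633; mL+mR=-120/97 → advance -1; mR−mL=-120/89 → turn -1·90°
n=5: pose=(6,0,S); sL=120/149, sR=120/113; mL=-4320/16837, mR=-31440/16837; mL+mR=-240/113 → advance -1; mR−mL=-240/149 → turn -1·90°
n=6: pose=(6,1,W); sL=30/13, sR=3; mL=-9/13, mR=-69/13; mL+mR=-6 → advance -1; mR−mL=-60/13 → turn -1·90°
n=7: pose=(7,1,N); sL=40/27, sR=120/121; mL=1600/3267, mR=-8080/3267; mL+mR=-240/121 → advance -1; mR−mL=-80/27 → turn -1·90°

0 60/89 60/97 480/8633 -11160/8633 7 0 E
1 120/149 120/113 -4320/16837 -31440/16837 6 0 S
2 30/13 3 -9/13 -69/13 6 1 W
3 40/27 120/121 1600/3267 -8080/3267 7 1 N
4 60/89 60/97 480/8633 -11160/8633 7 0 E
5 120/149 120/113 -4320/16837 -31440/16837 6 0 S
6 30/13 3 -9/13 -69/13 6 1 W
7 40/27 120/121 1600/3267 -8080/3267 7 1 N
final 7 0 E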